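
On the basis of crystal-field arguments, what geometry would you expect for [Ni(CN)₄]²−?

square planar

Summing ligand charges against the −2 overall charge gives an oxidation state of +2 for nickel.
Group 10 minus oxidation state 2 gives a d⁸ configuration.
Coordination number: 4.
Cyanide is a strong-field ligand (high in the spectrochemical series).
A 3d d⁸ ion with strong-field ligands gains enough CFSE to favour square planar over tetrahedral.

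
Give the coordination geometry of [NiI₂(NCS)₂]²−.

Each iodide is −1; each isothiocyanate is −1; balancing the −2 overall charge requires Ni(II).
Group 10 minus oxidation state 2 gives a d⁸ configuration.
With 4 monodentate ligands the coordination number is 4.
Iodide and isothiocyanate are weak-field ligands.
With weak-field ligands the CFSE gain from square planar is small, so a 3d d⁸ ion takes the sterically preferred tetrahedral geometry.

tetrahedral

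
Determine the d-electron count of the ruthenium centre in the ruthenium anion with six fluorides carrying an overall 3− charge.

d⁵

Each fluoride is −1; balancing the −3 overall charge requires Ru(III).
Ru sits in group 8, so the d-electron count is 8 − 3 = 5.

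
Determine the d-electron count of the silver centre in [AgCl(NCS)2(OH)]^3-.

d¹⁰

Summing ligand charges against the −3 overall charge gives an oxidation state of +1 for silver.
Ag sits in group 11, so the d-electron count is 11 − 1 = 10.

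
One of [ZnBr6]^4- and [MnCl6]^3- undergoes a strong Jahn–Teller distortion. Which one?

[MnCl6]^3-

[ZnBr6]^4-: Summing ligand charges against the −4 overall charge gives an oxidation state of +2 for zinc. Zn sits in group 12, so the d-electron count is 12 − 2 = 10. The d¹⁰ configuration leaves the e_g set evenly filled (or empty) — no strong Jahn–Teller driving force.
[MnCl6]^3-: Summing ligand charges against the −3 overall charge gives an oxidation state of +3 for manganese. Mn sits in group 7, so the d-electron count is 7 − 3 = 4. Chloride is a weak-field ligand for a first-row metal, so the complex is high-spin. The t₂g³e_g¹ (high-spin) configuration has an unevenly filled e_g set; the Jahn–Teller theorem predicts a tetragonal distortion (typically axial elongation) to lift the degeneracy.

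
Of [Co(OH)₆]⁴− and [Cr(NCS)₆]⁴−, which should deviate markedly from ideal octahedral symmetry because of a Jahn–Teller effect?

[Cr(NCS)₆]⁴−

[Co(OH)₆]⁴−: Ligand charges: each hydroxide is −1. With an overall charge of −4 the cobalt centre must be in the +2 oxidation state. Co sits in group 9, so the d-electron count is 9 − 2 = 7. Hydroxide is a weak-field ligand for a first-row metal, so the complex is high-spin. The d⁷ configuration leaves the e_g set evenly filled (or empty) — no strong Jahn–Teller driving force.
[Cr(NCS)₆]⁴−: Ligand charges: each isothiocyanate is −1. With an overall charge of −4 the chromium centre must be in the +2 oxidation state. Group 6 minus oxidation state 2 gives a d⁴ configuration. Isothiocyanate is a weak-field ligand for a first-row metal, so the complex is high-spin. The t₂g³e_g¹ (high-spin) configuration has an unevenly filled e_g set; the Jahn–Teller theorem predicts a tetragonal distortion (typically axial elongation) to lift the degeneracy.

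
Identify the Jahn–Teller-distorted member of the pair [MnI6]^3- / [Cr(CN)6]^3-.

[MnI6]^3-

[MnI6]^3-: Ligand charges: each iodide is −1. With an overall charge of −3 the manganese centre must be in the +3 oxidation state. Mn sits in group 7, so the d-electron count is 7 − 3 = 4. Iodide is a weak-field ligand for a first-row metal, so the complex is high-spin. The t₂g³e_g¹ (high-spin) configuration has an unevenly filled e_g set; the Jahn–Teller theorem predicts a tetragonal distortion (typically axial elongation) to lift the degeneracy.
[Cr(CN)6]^3-: Summing ligand charges against the −3 overall charge gives an oxidation state of +3 for chromium. Cr sits in group 6, so the d-electron count is 6 − 3 = 3. The d³ configuration leaves the e_g set evenly filled (or empty) — no strong Jahn–Teller driving force.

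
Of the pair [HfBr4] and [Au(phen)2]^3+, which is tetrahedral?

For [HfBr4]: Each bromide is −1; balancing the 0 overall charge requires Hf(IV). Hf sits in group 4, so the d-electron count is 4 − 4 = 0. A d⁰ ion has no crystal-field stabilisation preference between square planar and tetrahedral, so four ligands adopt the sterically favoured tetrahedral geometry. → tetrahedral.
For [Au(phen)2]^3+: Summing ligand charges against the +3 overall charge gives an oxidation state of +3 for gold. Au sits in group 11, so the d-electron count is 11 − 3 = 8. A 5d d⁸ ion has a large crystal-field splitting; square planar leaves the high-energy d_{x²−y²} orbital empty and maximises CFSE. → square planar.

[HfBr4]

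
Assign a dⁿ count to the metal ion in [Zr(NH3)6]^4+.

d0

Ligand charges: ammonia is neutral. With an overall charge of +4 the zirconium centre must be in the +4 oxidation state.
Group 4 minus oxidation state 4 gives a d⁰ configuration.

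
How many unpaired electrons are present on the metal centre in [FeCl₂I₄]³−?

5 unpaired electrons

Summing ligand charges against the −3 overall charge gives an oxidation state of +3 for iron.
Fe sits in group 8, so the d-electron count is 8 − 3 = 5.
The spin state decides the count: Chloride and iodide are weak-field ligands for a first-row metal, so the complex is high-spin.
An octahedral high-spin d⁵ ion is t₂g³e_g², giving 5 unpaired electrons.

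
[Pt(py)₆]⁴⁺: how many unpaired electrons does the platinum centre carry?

Ligand charges: pyridine is neutral. With an overall charge of +4 the platinum centre must be in the +4 oxidation state.
Platinum is a group-10 element; Pt(IV) is therefore d⁶.
The spin state decides the count: a 5d ion has a large Δₒ and is invariably low-spin.
An octahedral low-spin d⁶ ion is t₂g⁶e_g⁰, giving 0 unpaired electrons.

0 unpaired electrons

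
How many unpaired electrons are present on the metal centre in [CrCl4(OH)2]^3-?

3 unpaired electrons

Each chloride is −1; each hydroxide is −1; balancing the −3 overall charge requires Cr(III).
Chromium is a group-6 element; Cr(III) is therefore d³.
In an octahedral field the d³ configuration is t₂g³e_g⁰ (only one arrangement possible), giving 3 unpaired electrons.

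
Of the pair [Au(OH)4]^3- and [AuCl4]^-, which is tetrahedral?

For [Au(OH)4]^3-: Ligand charges: each hydroxide is −1. With an overall charge of −3 the gold centre must be in the +1 oxidation state. Group 11 minus oxidation state 1 gives a d¹⁰ configuration. A d¹⁰ ion has no crystal-field stabilisation preference between square planar and tetrahedral, so four ligands adopt the sterically favoured tetrahedral geometry. → tetrahedral.
For [AuCl4]^-: Summing ligand charges against the −1 overall charge gives an oxidation state of +3 for gold. Gold is a group-11 element; Au(III) is therefore d⁸. A 5d d⁸ ion has a large crystal-field splitting; square planar leaves the high-energy d_{x²−y²} orbital empty and maximises CFSE. → square planar.

[Au(OH)4]^3-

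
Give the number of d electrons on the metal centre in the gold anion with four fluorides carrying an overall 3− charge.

Summing ligand charges against the −3 overall charge gives an oxidation state of +1 for gold.
Group 11 minus oxidation state 1 gives a d¹⁰ configuration.

d10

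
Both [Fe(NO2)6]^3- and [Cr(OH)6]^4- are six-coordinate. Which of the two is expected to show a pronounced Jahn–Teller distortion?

[Fe(NO2)6]^3-: Summing ligand charges against the −3 overall charge gives an oxidation state of +3 for iron. Group 8 minus oxidation state 3 gives a d⁵ configuration. Nitro (N-bound nitrite) is a strong-field ligand (high in the spectrochemical series) for a first-row metal, so the complex is low-spin. The d⁵ configuration leaves the e_g set evenly filled (or empty) — no strong Jahn–Teller driving force.
[Cr(OH)6]^4-: Ligand charges: each hydroxide is −1. With an overall charge of −4 the chromium centre must be in the +2 oxidation state. Chromium is a group-6 element; Cr(II) is therefore d⁴. Hydroxide is a weak-field ligand for a first-row metal, so the complex is high-spin. The t₂g³e_g¹ (high-spin) configuration has an unevenly filled e_g set; the Jahn–Teller theorem predicts a tetragonal distortion (typically axial elongation) to lift the degeneracy.

[Cr(OH)6]^4-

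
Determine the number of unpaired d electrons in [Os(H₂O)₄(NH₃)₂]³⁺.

1 unpaired electron

Ligand charges: water is neutral; ammonia is neutral. With an overall charge of +3 the osmium centre must be in the +3 oxidation state.
Osmium is a group-8 element; Os(III) is therefore d⁵.
The spin state decides the count: a 5d ion has a large Δₒ and is invariably low-spin.
An octahedral low-spin d⁵ ion is t₂g⁵e_g⁰, giving 1 unpaired electron.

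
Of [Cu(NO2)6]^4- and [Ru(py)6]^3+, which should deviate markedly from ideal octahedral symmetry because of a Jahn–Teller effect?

[Cu(NO2)6]^4-: Ligand charges: each nitro (N-bound nitrite) is −1. With an overall charge of −4 the copper centre must be in the +2 oxidation state. Copper is a group-11 element; Cu(II) is therefore d⁹. The t₂g⁶e_g³ configuration has an unevenly filled e_g set; the Jahn–Teller theorem predicts a tetragonal distortion (typically axial elongation) to lift the degeneracy.
[Ru(py)6]^3+: Summing ligand charges against the +3 overall charge gives an oxidation state of +3 for ruthenium. Group 8 minus oxidation state 3 gives a d⁵ configuration. A 4d ion has a large Δₒ and is invariably low-spin. The d⁵ configuration leaves the e_g set evenly filled (or empty) — no strong Jahn–Teller driving force.

[Cu(NO2)6]^4-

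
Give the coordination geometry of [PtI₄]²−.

Summing ligand charges against the −2 overall charge gives an oxidation state of +2 for platinum.
Pt sits in group 10, so the d-electron count is 10 − 2 = 8.
With 4 monodentate ligands the coordination number is 4.
A 5d d⁸ ion has a large crystal-field splitting; square planar leaves the high-energy d_{x²−y²} orbital empty and maximises CFSE.

square planar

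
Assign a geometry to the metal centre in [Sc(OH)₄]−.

Summing ligand charges against the −1 overall charge gives an oxidation state of +3 for scandium.
Group 3 minus oxidation state 3 gives a d⁰ configuration.
With 4 monodentate ligands the coordination number is 4.
A d⁰ ion has no crystal-field stabilisation preference between square planar and tetrahedral, so four ligands adopt the sterically favoured tetrahedral geometry.

tetrahedral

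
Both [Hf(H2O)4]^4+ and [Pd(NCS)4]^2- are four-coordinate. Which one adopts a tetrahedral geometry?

For [Hf(H2O)4]^4+: Ligand charges: water is neutral. With an overall charge of +4 the hafnium centre must be in the +4 oxidation state. Hafnium is a group-4 element; Hf(IV) is therefore d⁰. A d⁰ ion has no crystal-field stabilisation preference between square planar and tetrahedral, so four ligands adopt the sterically favoured tetrahedral geometry. → tetrahedral.
For [Pd(NCS)4]^2-: Ligand charges: each isothiocyanate is −1. With an overall charge of −2 the palladium centre must be in the +2 oxidation state. Palladium is a group-10 element; Pd(II) is therefore d⁸. A 4d d⁸ ion has a large crystal-field splitting; square planar leaves the high-energy d_{x²−y²} orbital empty and maximises CFSE. → square planar.

[Hf(H2O)4]^4+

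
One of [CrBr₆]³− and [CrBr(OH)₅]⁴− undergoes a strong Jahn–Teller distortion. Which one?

[CrBr₆]³−: Each bromide is −1; balancing the −3 overall charge requires Cr(III). Chromium is a group-6 element; Cr(III) is therefore d³. The d³ configuration leaves the e_g set evenly filled (or empty) — no strong Jahn–Teller driving force.
[CrBr(OH)₅]⁴−: Each bromide is −1; each hydroxide is −1; balancing the −4 overall charge requires Cr(II). Group 6 minus oxidation state 2 gives a d⁴ configuration. Bromide and hydroxide are weak-field ligands for a first-row metal, so the complex is high-spin. The t₂g³e_g¹ (high-spin) configuration has an unevenly filled e_g set; the Jahn–Teller theorem predicts a tetragonal distortion (typically axial elongation) to lift the degeneracy.

[CrBr(OH)₅]⁴−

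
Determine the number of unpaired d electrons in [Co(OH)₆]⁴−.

3 unpaired electrons

Summing ligand charges against the −4 overall charge gives an oxidation state of +2 for cobalt.
Co sits in group 9, so the d-electron count is 9 − 2 = 7.
The spin state decides the count: Hydroxide is a weak-field ligand for a first-row metal, so the complex is high-spin.
An octahedral high-spin d⁷ ion is t₂g⁵e_g², giving 3 unpaired electrons.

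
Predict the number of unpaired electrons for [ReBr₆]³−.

2

Ligand charges: each bromide is −1. With an overall charge of −3 the rhenium centre must be in the +3 oxidation state.
Group 7 minus oxidation state 3 gives a d⁴ configuration.
The spin state decides the count: a 5d ion has a large Δₒ and is invariably low-spin.
An octahedral low-spin d⁴ ion is t₂g⁴e_g⁰, giving 2 unpaired electrons.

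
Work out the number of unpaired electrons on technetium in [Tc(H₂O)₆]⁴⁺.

Water is neutral; balancing the +4 overall charge requires Tc(IV).
Technetium is a group-7 element; Tc(IV) is therefore d³.
In an octahedral field the d³ configuration is t₂g³e_g⁰ (only one arrangement possible), giving 3 unpaired electrons.

3 unpaired electrons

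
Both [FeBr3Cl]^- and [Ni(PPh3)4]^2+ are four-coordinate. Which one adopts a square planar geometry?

[Ni(PPh3)4]^2+

For [FeBr3Cl]^-: Each bromide is −1; each chloride is −1; balancing the −1 overall charge requires Fe(III). Group 8 minus oxidation state 3 gives a d⁵ configuration. A high-spin d⁵ ion has zero CFSE in either geometry, so four ligands adopt the sterically favoured tetrahedral geometry. → tetrahedral.
For [Ni(PPh3)4]^2+: Ligand charges: triphenylphosphine is neutral. With an overall charge of +2 the nickel centre must be in the +2 oxidation state. Group 10 minus oxidation state 2 gives a d⁸ configuration. Triphenylphosphine is a strong-field ligand (high in the spectrochemical series). A 3d d⁸ ion with strong-field ligands gains enough CFSE to favour square planar over tetrahedral. → square planar.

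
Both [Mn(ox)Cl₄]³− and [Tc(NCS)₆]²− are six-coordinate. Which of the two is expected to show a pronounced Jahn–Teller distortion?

[Mn(ox)Cl₄]³−: Ligand charges: each oxalate is −2; each chloride is −1. With an overall charge of −3 the manganese centre must be in the +3 oxidation state. Mn sits in group 7, so the d-electron count is 7 − 3 = 4. Chloride and oxalate are weak-field ligands for a first-row metal, so the complex is high-spin. The t₂g³e_g¹ (high-spin) configuration has an unevenly filled e_g set; the Jahn–Teller theorem predicts a tetragonal distortion (typically axial elongation) to lift the degeneracy.
[Tc(NCS)₆]²−: Ligand charges: each isothiocyanate is −1. With an overall charge of −2 the technetium centre must be in the +4 oxidation state. Technetium is a group-7 element; Tc(IV) is therefore d³. The d³ configuration leaves the e_g set evenly filled (or empty) — no strong Jahn–Teller driving force.

[Mn(ox)Cl₄]³−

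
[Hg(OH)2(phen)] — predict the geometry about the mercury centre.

Summing ligand charges against the 0 overall charge gives an oxidation state of +2 for mercury.
Hg sits in group 12, so the d-electron count is 12 − 2 = 10.
Counting donor atoms: 2×hydroxide (monodentate) → 2 donors; 1×1,10-phenanthroline (bidentate) → 2 donors. Coordination number = 4.
A d¹⁰ ion has no crystal-field stabilisation preference between square planar and tetrahedral, so four ligands adopt the sterically favoured tetrahedral geometry.

tetrahedral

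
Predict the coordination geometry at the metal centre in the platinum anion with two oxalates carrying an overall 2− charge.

square planar

Summing ligand charges against the −2 overall charge gives an oxidation state of +2 for platinum.
Platinum is a group-10 element; Pt(II) is therefore d⁸.
Counting donor atoms: 2×oxalate (bidentate) → 4 donors. Coordination number = 4.
A 5d d⁸ ion has a large crystal-field splitting; square planar leaves the high-energy d_{x²−y²} orbital empty and maximises CFSE.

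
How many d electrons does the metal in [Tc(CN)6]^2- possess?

Summing ligand charges against the −2 overall charge gives an oxidation state of +4 for technetium.
Group 7 minus oxidation state 4 gives a d³ configuration.

d³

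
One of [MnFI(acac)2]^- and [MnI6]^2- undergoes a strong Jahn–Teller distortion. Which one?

[MnFI(acac)2]^-: Each fluoride is −1; each iodide is −1; each acetylacetonate is −1; balancing the −1 overall charge requires Mn(III). Mn sits in group 7, so the d-electron count is 7 − 3 = 4. Acetylacetonate, fluoride, and iodide are weak-field ligands for a first-row metal, so the complex is high-spin. The t₂g³e_g¹ (high-spin) configuration has an unevenly filled e_g set; the Jahn–Teller theorem predicts a tetragonal distortion (typically axial elongation) to lift the degeneracy.
[MnI6]^2-: Each iodide is −1; balancing the −2 overall charge requires Mn(IV). Manganese is a group-7 element; Mn(IV) is therefore d³. The d³ configuration leaves the e_g set evenly filled (or empty) — no strong Jahn–Teller driving force.

[MnFI(acac)2]^-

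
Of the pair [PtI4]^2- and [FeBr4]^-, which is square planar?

For [PtI4]^2-: Each iodide is −1; balancing the −2 overall charge requires Pt(II). Group 10 minus oxidation state 2 gives a d⁸ configuration. A 5d d⁸ ion has a large crystal-field splitting; square planar leaves the high-energy d_{x²−y²} orbital empty and maximises CFSE. → square planar.
For [FeBr4]^-: Each bromide is −1; balancing the −1 overall charge requires Fe(III). Iron is a group-8 element; Fe(III) is therefore d⁵. A high-spin d⁵ ion has zero CFSE in either geometry, so four ligands adopt the sterically favoured tetrahedral geometry. → tetrahedral.

[PtI4]^2-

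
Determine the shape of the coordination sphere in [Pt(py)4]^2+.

Summing ligand charges against the +2 overall charge gives an oxidation state of +2 for platinum.
Pt sits in group 10, so the d-electron count is 10 − 2 = 8.
Coordination number: 4.
A 5d d⁸ ion has a large crystal-field splitting; square planar leaves the high-energy d_{x²−y²} orbital empty and maximises CFSE.

square planar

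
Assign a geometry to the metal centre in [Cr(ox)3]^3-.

Ligand charges: each oxalate is −2. With an overall charge of −3 the chromium centre must be in the +3 oxidation state.
Group 6 minus oxidation state 3 gives a d³ configuration.
Counting donor atoms: 3×oxalate (bidentate) → 6 donors. Coordination number = 6.
Six donors around a single metal centre give an octahedral coordination sphere.

octahedral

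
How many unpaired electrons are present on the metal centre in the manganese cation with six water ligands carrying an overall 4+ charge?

3

Summing ligand charges against the +4 overall charge gives an oxidation state of +4 for manganese.
Mn sits in group 7, so the d-electron count is 7 − 4 = 3.
In an octahedral field the d³ configuration is t₂g³e_g⁰ (only one arrangement possible), giving 3 unpaired electrons.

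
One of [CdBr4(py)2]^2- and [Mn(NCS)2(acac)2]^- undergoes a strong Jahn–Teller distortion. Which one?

[Mn(NCS)2(acac)2]^-

[CdBr4(py)2]^2-: Summing ligand charges against the −2 overall charge gives an oxidation state of +2 for cadmium. Group 12 minus oxidation state 2 gives a d¹⁰ configuration. The d¹⁰ configuration leaves the e_g set evenly filled (or empty) — no strong Jahn–Teller driving force.
[Mn(NCS)2(acac)2]^-: Each isothiocyanate is −1; each acetylacetonate is −1; balancing the −1 overall charge requires Mn(III). Manganese is a group-7 element; Mn(III) is therefore d⁴. Acetylacetonate and isothiocyanate are weak-field ligands for a first-row metal, so the complex is high-spin. The t₂g³e_g¹ (high-spin) configuration has an unevenly filled e_g set; the Jahn–Teller theorem predicts a tetragonal distortion (typically axial elongation) to lift the degeneracy.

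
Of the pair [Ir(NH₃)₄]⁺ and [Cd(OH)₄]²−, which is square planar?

For [Ir(NH₃)₄]⁺: Summing ligand charges against the +1 overall charge gives an oxidation state of +1 for iridium. Iridium is a group-9 element; Ir(I) is therefore d⁸. A 5d d⁸ ion has a large crystal-field splitting; square planar leaves the high-energy d_{x²−y²} orbital empty and maximises CFSE. → square planar.
For [Cd(OH)₄]²−: Each hydroxide is −1; balancing the −2 overall charge requires Cd(II). Cadmium is a group-12 element; Cd(II) is therefore d¹⁰. A d¹⁰ ion has no crystal-field stabilisation preference between square planar and tetrahedral, so four ligands adopt the sterically favoured tetrahedral geometry. → tetrahedral.

[Ir(NH₃)₄]⁺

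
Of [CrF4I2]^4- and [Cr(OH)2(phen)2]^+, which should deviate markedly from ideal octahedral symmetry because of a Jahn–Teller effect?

[CrF4I2]^4-: Ligand charges: each fluoride is −1; each iodide is −1. With an overall charge of −4 the chromium centre must be in the +2 oxidation state. Group 6 minus oxidation state 2 gives a d⁴ configuration. Fluoride and iodide are weak-field ligands for a first-row metal, so the complex is high-spin. The t₂g³e_g¹ (high-spin) configuration has an unevenly filled e_g set; the Jahn–Teller theorem predicts a tetragonal distortion (typically axial elongation) to lift the degeneracy.
[Cr(OH)2(phen)2]^+: Summing ligand charges against the +1 overall charge gives an oxidation state of +3 for chromium. Cr sits in group 6, so the d-electron count is 6 − 3 = 3. The d³ configuration leaves the e_g set evenly filled (or empty) — no strong Jahn–Teller driving force.

[CrF4I2]^4-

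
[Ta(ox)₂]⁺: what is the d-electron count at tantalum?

d⁰

Summing ligand charges against the +1 overall charge gives an oxidation state of +5 for tantalum.
Group 5 minus oxidation state 5 gives a d⁰ configuration.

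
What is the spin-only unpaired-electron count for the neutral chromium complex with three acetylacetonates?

Ligand charges: each acetylacetonate is −1. With an overall charge of 0 the chromium centre must be in the +3 oxidation state.
Chromium is a group-6 element; Cr(III) is therefore d³.
Counting donor atoms: 3×acetylacetonate (bidentate) → 6 donors. Coordination number = 6.
In an octahedral field the d³ configuration is t₂g³e_g⁰ (only one arrangement possible), giving 3 unpaired electrons.

3 unpaired electrons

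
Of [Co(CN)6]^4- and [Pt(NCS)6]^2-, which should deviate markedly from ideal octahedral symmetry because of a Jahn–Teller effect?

[Co(CN)6]^4-: Summing ligand charges against the −4 overall charge gives an oxidation state of +2 for cobalt. Group 9 minus oxidation state 2 gives a d⁷ configuration. Cyanide is a strong-field ligand (high in the spectrochemical series) for a first-row metal, so the complex is low-spin. The t₂g⁶e_g¹ (low-spin) configuration has an unevenly filled e_g set; the Jahn–Teller theorem predicts a tetragonal distortion (typically axial elongation) to lift the degeneracy.
[Pt(NCS)6]^2-: Ligand charges: each isothiocyanate is −1. With an overall charge of −2 the platinum centre must be in the +4 oxidation state. Platinum is a group-10 element; Pt(IV) is therefore d⁶. A 5d ion has a large Δₒ and is invariably low-spin. The d⁶ configuration leaves the e_g set evenly filled (or empty) — no strong Jahn–Teller driving force.

[Co(CN)6]^4-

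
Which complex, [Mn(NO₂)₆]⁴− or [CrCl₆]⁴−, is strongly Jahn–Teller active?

[CrCl₆]⁴−

[Mn(NO₂)₆]⁴−: Ligand charges: each nitro (N-bound nitrite) is −1. With an overall charge of −4 the manganese centre must be in the +2 oxidation state. Mn sits in group 7, so the d-electron count is 7 − 2 = 5. Nitro (N-bound nitrite) is a strong-field ligand (high in the spectrochemical series) for a first-row metal, so the complex is low-spin. The d⁵ configuration leaves the e_g set evenly filled (or empty) — no strong Jahn–Teller driving force.
[CrCl₆]⁴−: Ligand charges: each chloride is −1. With an overall charge of −4 the chromium centre must be in the +2 oxidation state. Group 6 minus oxidation state 2 gives a d⁴ configuration. Chloride is a weak-field ligand for a first-row metal, so the complex is high-spin. The t₂g³e_g¹ (high-spin) configuration has an unevenly filled e_g set; the Jahn–Teller theorem predicts a tetragonal distortion (typically axial elongation) to lift the degeneracy.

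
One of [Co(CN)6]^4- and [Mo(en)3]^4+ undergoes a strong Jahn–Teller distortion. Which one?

[Co(CN)6]^4-

[Co(CN)6]^4-: Ligand charges: each cyanide is −1. With an overall charge of −4 the cobalt centre must be in the +2 oxidation state. Co sits in group 9, so the d-electron count is 9 − 2 = 7. Cyanide is a strong-field ligand (high in the spectrochemical series) for a first-row metal, so the complex is low-spin. The t₂g⁶e_g¹ (low-spin) configuration has an unevenly filled e_g set; the Jahn–Teller theorem predicts a tetragonal distortion (typically axial elongation) to lift the degeneracy.
[Mo(en)3]^4+: Summing ligand charges against the +4 overall charge gives an oxidation state of +4 for molybdenum. Molybdenum is a group-6 element; Mo(IV) is therefore d². The d² configuration leaves the e_g set evenly filled (or empty) — no strong Jahn–Teller driving force.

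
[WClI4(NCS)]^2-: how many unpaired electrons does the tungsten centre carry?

2 unpaired electrons

Summing ligand charges against the −2 overall charge gives an oxidation state of +4 for tungsten.
Group 6 minus oxidation state 4 gives a d² configuration.
In an octahedral field the d² configuration is t₂g²e_g⁰ (only one arrangement possible), giving 2 unpaired electrons.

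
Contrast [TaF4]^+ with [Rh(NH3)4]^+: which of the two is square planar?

For [TaF4]^+: Each fluoride is −1; balancing the +1 overall charge requires Ta(V). Ta sits in group 5, so the d-electron count is 5 − 5 = 0. A d⁰ ion has no crystal-field stabilisation preference between square planar and tetrahedral, so four ligands adopt the sterically favoured tetrahedral geometry. → tetrahedral.
For [Rh(NH3)4]^+: Ligand charges: ammonia is neutral. With an overall charge of +1 the rhodium centre must be in the +1 oxidation state. Rhodium is a group-9 element; Rh(I) is therefore d⁸. A 4d d⁸ ion has a large crystal-field splitting; square planar leaves the high-energy d_{x²−y²} orbital empty and maximises CFSE. → square planar.

[Rh(NH3)4]^+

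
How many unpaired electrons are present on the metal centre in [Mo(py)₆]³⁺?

3

Summing ligand charges against the +3 overall charge gives an oxidation state of +3 for molybdenum.
Mo sits in group 6, so the d-electron count is 6 − 3 = 3.
In an octahedral field the d³ configuration is t₂g³e_g⁰ (only one arrangement possible), giving 3 unpaired electrons.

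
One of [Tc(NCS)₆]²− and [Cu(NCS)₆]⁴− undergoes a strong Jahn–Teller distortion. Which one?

[Cu(NCS)₆]⁴−

[Tc(NCS)₆]²−: Summing ligand charges against the −2 overall charge gives an oxidation state of +4 for technetium. Technetium is a group-7 element; Tc(IV) is therefore d³. The d³ configuration leaves the e_g set evenly filled (or empty) — no strong Jahn–Teller driving force.
[Cu(NCS)₆]⁴−: Each isothiocyanate is −1; balancing the −4 overall charge requires Cu(II). Group 11 minus oxidation state 2 gives a d⁹ configuration. The t₂g⁶e_g³ configuration has an unevenly filled e_g set; the Jahn–Teller theorem predicts a tetragonal distortion (typically axial elongation) to lift the degeneracy.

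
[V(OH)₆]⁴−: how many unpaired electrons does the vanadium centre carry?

3

Ligand charges: each hydroxide is −1. With an overall charge of −4 the vanadium centre must be in the +2 oxidation state.
V sits in group 5, so the d-electron count is 5 − 2 = 3.
In an octahedral field the d³ configuration is t₂g³e_g⁰ (only one arrangement possible), giving 3 unpaired electrons.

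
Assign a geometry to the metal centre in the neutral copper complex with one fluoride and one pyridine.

linear

Ligand charges: each fluoride is −1; pyridine is neutral. With an overall charge of 0 the copper centre must be in the +1 oxidation state.
Copper is a group-11 element; Cu(I) is therefore d¹⁰.
With 2 monodentate ligands the coordination number is 2.
A d¹⁰ ion with only two ligands adopts a linear arrangement (sp hybridisation; no CFSE preference).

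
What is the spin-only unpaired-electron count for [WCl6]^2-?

Ligand charges: each chloride is −1. With an overall charge of −2 the tungsten centre must be in the +4 oxidation state.
Tungsten is a group-6 element; W(IV) is therefore d².
In an octahedral field the d² configuration is t₂g²e_g⁰ (only one arrangement possible), giving 2 unpaired electrons.

2 unpaired electrons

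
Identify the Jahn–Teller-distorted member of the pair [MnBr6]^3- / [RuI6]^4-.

[MnBr6]^3-

[MnBr6]^3-: Summing ligand charges against the −3 overall charge gives an oxidation state of +3 for manganese. Mn sits in group 7, so the d-electron count is 7 − 3 = 4. Bromide is a weak-field ligand for a first-row metal, so the complex is high-spin. The t₂g³e_g¹ (high-spin) configuration has an unevenly filled e_g set; the Jahn–Teller theorem predicts a tetragonal distortion (typically axial elongation) to lift the degeneracy.
[RuI6]^4-: Ligand charges: each iodide is −1. With an overall charge of −4 the ruthenium centre must be in the +2 oxidation state. Ru sits in group 8, so the d-electron count is 8 − 2 = 6. A 4d ion has a large Δₒ and is invariably low-spin. The d⁶ configuration leaves the e_g set evenly filled (or empty) — no strong Jahn–Teller driving force.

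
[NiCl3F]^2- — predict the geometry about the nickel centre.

tetrahedral

Ligand charges: each chloride is −1; each fluoride is −1. With an overall charge of −2 the nickel centre must be in the +2 oxidation state.
Ni sits in group 10, so the d-electron count is 10 − 2 = 8.
With 4 monodentate ligands the coordination number is 4.
Chloride and fluoride are weak-field ligands.
With weak-field ligands the CFSE gain from square planar is small, so a 3d d⁸ ion takes the sterically preferred tetrahedral geometry.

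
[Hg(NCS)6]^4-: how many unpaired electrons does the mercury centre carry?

0

Ligand charges: each isothiocyanate is −1. With an overall charge of −4 the mercury centre must be in the +2 oxidation state.
Hg sits in group 12, so the d-electron count is 12 − 2 = 10.
In an octahedral field the d¹⁰ configuration is t₂g⁶e_g⁴, giving 0 unpaired electrons.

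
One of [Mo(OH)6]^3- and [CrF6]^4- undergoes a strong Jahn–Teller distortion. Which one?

[CrF6]^4-

[Mo(OH)6]^3-: Ligand charges: each hydroxide is −1. With an overall charge of −3 the molybdenum centre must be in the +3 oxidation state. Molybdenum is a group-6 element; Mo(III) is therefore d³. The d³ configuration leaves the e_g set evenly filled (or empty) — no strong Jahn–Teller driving force.
[CrF6]^4-: Summing ligand charges against the −4 overall charge gives an oxidation state of +2 for chromium. Chromium is a group-6 element; Cr(II) is therefore d⁴. Fluoride is a weak-field ligand for a first-row metal, so the complex is high-spin. The t₂g³e_g¹ (high-spin) configuration has an unevenly filled e_g set; the Jahn–Teller theorem predicts a tetragonal distortion (typically axial elongation) to lift the degeneracy.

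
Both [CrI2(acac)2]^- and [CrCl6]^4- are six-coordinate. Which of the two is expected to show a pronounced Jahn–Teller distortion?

[CrI2(acac)2]^-: Summing ligand charges against the −1 overall charge gives an oxidation state of +3 for chromium. Group 6 minus oxidation state 3 gives a d³ configuration. The d³ configuration leaves the e_g set evenly filled (or empty) — no strong Jahn–Teller driving force.
[CrCl6]^4-: Each chloride is −1; balancing the −4 overall charge requires Cr(II). Group 6 minus oxidation state 2 gives a d⁴ configuration. Chloride is a weak-field ligand for a first-row metal, so the complex is high-spin. The t₂g³e_g¹ (high-spin) configuration has an unevenly filled e_g set; the Jahn–Teller theorem predicts a tetragonal distortion (typically axial elongation) to lift the degeneracy.

[CrCl6]^4-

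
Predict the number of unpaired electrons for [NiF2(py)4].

Ligand charges: each fluoride is −1; pyridine is neutral. With an overall charge of 0 the nickel centre must be in the +2 oxidation state.
Group 10 minus oxidation state 2 gives a d⁸ configuration.
In an octahedral field the d⁸ configuration is t₂g⁶e_g² (only one arrangement possible), giving 2 unpaired electrons.

2 unpaired electrons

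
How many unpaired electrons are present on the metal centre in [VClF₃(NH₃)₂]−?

2 unpaired electrons

Ligand charges: each chloride is −1; each fluoride is −1; ammonia is neutral. With an overall charge of −1 the vanadium centre must be in the +3 oxidation state.
Group 5 minus oxidation state 3 gives a d² configuration.
In an octahedral field the d² configuration is t₂g²e_g⁰ (only one arrangement possible), giving 2 unpaired electrons.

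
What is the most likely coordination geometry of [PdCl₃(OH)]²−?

Ligand charges: each chloride is −1; each hydroxide is −1. With an overall charge of −2 the palladium centre must be in the +2 oxidation state.
Palladium is a group-10 element; Pd(II) is therefore d⁸.
With 4 monodentate ligands the coordination number is 4.
A 4d d⁸ ion has a large crystal-field splitting; square planar leaves the high-energy d_{x²−y²} orbital empty and maximises CFSE.

square planar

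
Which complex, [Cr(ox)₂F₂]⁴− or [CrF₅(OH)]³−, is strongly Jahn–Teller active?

[Cr(ox)₂F₂]⁴−

[Cr(ox)₂F₂]⁴−: Summing ligand charges against the −4 overall charge gives an oxidation state of +2 for chromium. Cr sits in group 6, so the d-electron count is 6 − 2 = 4. Fluoride and oxalate are weak-field ligands for a first-row metal, so the complex is high-spin. The t₂g³e_g¹ (high-spin) configuration has an unevenly filled e_g set; the Jahn–Teller theorem predicts a tetragonal distortion (typically axial elongation) to lift the degeneracy.
[CrF₅(OH)]³−: Ligand charges: each fluoride is −1; each hydroxide is −1. With an overall charge of −3 the chromium centre must be in the +3 oxidation state. Chromium is a group-6 element; Cr(III) is therefore d³. The d³ configuration leaves the e_g set evenly filled (or empty) — no strong Jahn–Teller driving force.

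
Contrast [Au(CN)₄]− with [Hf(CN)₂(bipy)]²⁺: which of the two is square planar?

For [Au(CN)₄]−: Each cyanide is −1; balancing the −1 overall charge requires Au(III). Group 11 minus oxidation state 3 gives a d⁸ configuration. A 5d d⁸ ion has a large crystal-field splitting; square planar leaves the high-energy d_{x²−y²} orbital empty and maximises CFSE. → square planar.
For [Hf(CN)₂(bipy)]²⁺: Ligand charges: each cyanide is −1; 2,2′-bipyridine is neutral. With an overall charge of +2 the hafnium centre must be in the +4 oxidation state. Hf sits in group 4, so the d-electron count is 4 − 4 = 0. A d⁰ ion has no crystal-field stabilisation preference between square planar and tetrahedral, so four ligands adopt the sterically favoured tetrahedral geometry. → tetrahedral.

[Au(CN)₄]−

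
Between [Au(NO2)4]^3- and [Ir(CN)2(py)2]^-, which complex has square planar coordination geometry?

For [Au(NO2)4]^3-: Summing ligand charges against the −3 overall charge gives an oxidation state of +1 for gold. Au sits in group 11, so the d-electron count is 11 − 1 = 10. A d¹⁰ ion has no crystal-field stabilisation preference between square planar and tetrahedral, so four ligands adopt the sterically favoured tetrahedral geometry. → tetrahedral.
For [Ir(CN)2(py)2]^-: Each cyanide is −1; pyridine is neutral; balancing the −1 overall charge requires Ir(I). Ir sits in group 9, so the d-electron count is 9 − 1 = 8. A 5d d⁸ ion has a large crystal-field splitting; square planar leaves the high-energy d_{x²−y²} orbital empty and maximises CFSE. → square planar.

[Ir(CN)2(py)2]^-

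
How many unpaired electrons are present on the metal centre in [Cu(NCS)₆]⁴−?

1 unpaired electron

Summing ligand charges against the −4 overall charge gives an oxidation state of +2 for copper.
Copper is a group-11 element; Cu(II) is therefore d⁹.
In an octahedral field the d⁹ configuration is t₂g⁶e_g³ (only one arrangement possible), giving 1 unpaired electron.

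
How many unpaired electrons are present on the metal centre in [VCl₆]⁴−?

Each chloride is −1; balancing the −4 overall charge requires V(II).
Vanadium is a group-5 element; V(II) is therefore d³.
In an octahedral field the d³ configuration is t₂g³e_g⁰ (only one arrangement possible), giving 3 unpaired electrons.

3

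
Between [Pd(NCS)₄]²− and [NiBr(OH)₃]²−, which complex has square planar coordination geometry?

For [Pd(NCS)₄]²−: Ligand charges: each isothiocyanate is −1. With an overall charge of −2 the palladium centre must be in the +2 oxidation state. Palladium is a group-10 element; Pd(II) is therefore d⁸. A 4d d⁸ ion has a large crystal-field splitting; square planar leaves the high-energy d_{x²−y²} orbital empty and maximises CFSE. → square planar.
For [NiBr(OH)₃]²−: Ligand charges: each bromide is −1; each hydroxide is −1. With an overall charge of −2 the nickel centre must be in the +2 oxidation state. Ni sits in group 10, so the d-electron count is 10 − 2 = 8. Bromide and hydroxide are weak-field ligands. With weak-field ligands the CFSE gain from square planar is small, so a 3d d⁸ ion takes the sterically preferred tetrahedral geometry. → tetrahedral.

[Pd(NCS)₄]²−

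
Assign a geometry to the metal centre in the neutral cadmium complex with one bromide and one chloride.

Each bromide is −1; each chloride is −1; balancing the 0 overall charge requires Cd(II).
Cd sits in group 12, so the d-electron count is 12 − 2 = 10.
With 2 monodentate ligands the coordination number is 2.
A d¹⁰ ion with only two ligands adopts a linear arrangement (sp hybridisation; no CFSE preference).

linear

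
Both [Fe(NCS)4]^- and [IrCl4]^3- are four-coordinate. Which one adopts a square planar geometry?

[IrCl4]^3-

For [Fe(NCS)4]^-: Each isothiocyanate is −1; balancing the −1 overall charge requires Fe(III). Iron is a group-8 element; Fe(III) is therefore d⁵. A high-spin d⁵ ion has zero CFSE in either geometry, so four ligands adopt the sterically favoured tetrahedral geometry. → tetrahedral.
For [IrCl4]^3-: Summing ligand charges against the −3 overall charge gives an oxidation state of +1 for iridium. Group 9 minus oxidation state 1 gives a d⁸ configuration. A 5d d⁸ ion has a large crystal-field splitting; square planar leaves the high-energy d_{x²−y²} orbital empty and maximises CFSE. → square planar.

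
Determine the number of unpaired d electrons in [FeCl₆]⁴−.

4

Ligand charges: each chloride is −1. With an overall charge of −4 the iron centre must be in the +2 oxidation state.
Iron is a group-8 element; Fe(II) is therefore d⁶.
The spin state decides the count: Chloride is a weak-field ligand for a first-row metal, so the complex is high-spin.
An octahedral high-spin d⁶ ion is t₂g⁴e_g², giving 4 unpaired electrons.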